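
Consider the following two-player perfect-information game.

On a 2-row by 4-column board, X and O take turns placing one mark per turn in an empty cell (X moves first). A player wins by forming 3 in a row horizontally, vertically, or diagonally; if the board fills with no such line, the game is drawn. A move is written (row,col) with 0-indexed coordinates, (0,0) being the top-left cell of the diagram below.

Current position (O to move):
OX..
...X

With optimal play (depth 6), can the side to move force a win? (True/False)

ply 1, O at OX../...X | (0,2)=+0→OXO./...X*; (0,3)=+0→OX.O/...X; (1,0)=+0→OX../O..X; (1,1)=+0→OX../.O.X; (1,2)=+0→OX../..OX
ply 2, X at OXO./...X | (0,3)=+0→OXOX/...X*; (1,0)=+0→OXO./X..X; (1,1)=+0→OXO./.X.X; (1,2)=+0→OXO./..XX
ply 3, O at OXOX/...X | (1,0)=+0→OXOX/O..X*; (1,1)=+0→OXOX/.O.X; (1,2)=+0→OXOX/..OX
ply 4, X at OXOX/O..X | (1,1)=+0→OXOX/OX.X*; (1,2)=+0→OXOX/O.XX
ply 5, O at OXOX/OX.X | (1,2)=+0→OXOX/OXOX*
ply 6: OXOX/OXOX is terminal +0 (X); from OX../...X depth 6

O winning at [OX../...X]: False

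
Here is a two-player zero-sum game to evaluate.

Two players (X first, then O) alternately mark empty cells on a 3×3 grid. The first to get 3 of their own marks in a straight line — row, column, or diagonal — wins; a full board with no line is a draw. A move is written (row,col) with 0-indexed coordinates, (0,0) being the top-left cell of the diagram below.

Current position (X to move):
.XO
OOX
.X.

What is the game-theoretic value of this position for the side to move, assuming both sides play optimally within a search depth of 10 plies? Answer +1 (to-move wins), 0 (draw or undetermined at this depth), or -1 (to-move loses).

ply 1, X at .XO/OOX/.X. | (0,0)=-1→XXO/OOX/.X.; (2,0)=+0→.XO/OOX/XX.*; (2,2)=-1→.XO/OOX/.XX
ply 2, O at .XO/OOX/XX. | (0,0)=-1→OXO/OOX/XX.; (2,2)=+0→.XO/OOX/XXO*
ply 3, X at .XO/OOX/XXO | (0,0)=+0→XXO/OOX/XXO*
ply 4: XXO/OOX/XXO is terminal +0 (O); from .XO/OOX/.X. depth 10

value(.XO/OOX/.X., X) = 0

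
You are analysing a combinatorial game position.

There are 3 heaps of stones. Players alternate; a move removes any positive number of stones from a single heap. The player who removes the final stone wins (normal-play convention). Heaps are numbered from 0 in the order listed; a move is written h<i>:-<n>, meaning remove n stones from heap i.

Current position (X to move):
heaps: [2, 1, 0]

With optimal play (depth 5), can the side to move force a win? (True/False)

[(2,1,0)] X move#1: h0:-1:+1/(1,1,0)*, h0:-2:-1/(0,1,0), h1:-1:-1/(2,0,0)
[(1,1,0)] O move#2: h0:-1:-1/(0,1,0)*, h1:-1:-1/(1,0,0)
[(0,1,0)] X move#3: h1:-1:+1/(0,0,0)*
[(0,0,0)] end (terminal -1, O#4); searched (2,1,0) to 5

X winning at [(2,1,0)]: True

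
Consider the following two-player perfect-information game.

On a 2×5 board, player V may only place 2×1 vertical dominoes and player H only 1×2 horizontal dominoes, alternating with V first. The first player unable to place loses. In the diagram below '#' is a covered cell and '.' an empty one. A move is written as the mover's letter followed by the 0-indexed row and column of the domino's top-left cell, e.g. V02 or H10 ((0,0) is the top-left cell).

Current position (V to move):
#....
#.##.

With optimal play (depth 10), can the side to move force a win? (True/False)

p1 V@[#..../#.##.]: V01[##.../####.]-1* V04[#...#/#.###]-1
p2 H@[##.../####.]: H02[####./####.]-1 H03[##.##/####.]+1*
p3 V@[##.##/####.] terminal -1; root [#..../#.##.] d10

V winning at [#..../#.##.]: False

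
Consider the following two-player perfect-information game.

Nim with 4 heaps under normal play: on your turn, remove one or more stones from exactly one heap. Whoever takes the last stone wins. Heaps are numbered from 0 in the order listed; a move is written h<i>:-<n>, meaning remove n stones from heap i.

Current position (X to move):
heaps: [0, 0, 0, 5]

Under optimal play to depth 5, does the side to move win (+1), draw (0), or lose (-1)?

value((0,0,0,5), X) = +1

ply 1, X at (0,0,0,5) | h3:-1=-1→(0,0,0,4); h3:-2=-1→(0,0,0,3); h3:-3=-1→(0,0,0,2); h3:-4=-1→(0,0,0,1); h3:-5=+1→(0,0,0,0)*
ply 2: (0,0,0,0) is terminal -1 (O); from (0,0,0,5) depth 5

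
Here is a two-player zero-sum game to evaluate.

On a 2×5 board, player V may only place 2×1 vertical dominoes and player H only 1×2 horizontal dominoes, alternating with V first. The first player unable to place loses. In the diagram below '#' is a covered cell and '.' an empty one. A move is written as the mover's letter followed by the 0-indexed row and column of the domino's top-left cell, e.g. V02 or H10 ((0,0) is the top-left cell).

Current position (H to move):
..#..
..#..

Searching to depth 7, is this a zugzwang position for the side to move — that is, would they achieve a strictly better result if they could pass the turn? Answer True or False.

zugzwang(..#../..#.., H) = True

ply 1, H at ..#../..#.. | H00=-1→###../..#..*; H03=-1→..###/..#..; H10=-1→..#../###..; H13=-1→..#../..###
ply 2, V at ###../..#.. | V03=+1→####./..##.*; V04=+1→###.#/..#.#
ply 3, H at ####./..##. | H10=-1→####./####.*
ply 4, V at ####./####. | V04=+1→#####/#####*
ply 5: #####/##### is terminal -1 (H); from ..#../..#.. depth 7
if H skipped the turn, V would face:
~ ply 1, V at ..#../..#.. | V00=-1→#.#../#.#..*; V01=-1→.##../.##..; V03=-1→..##./..##.; V04=-1→..#.#/..#.#
~ ply 2, H at #.#../#.#.. | H03=+1→#.###/#.#..*; H13=+1→#.#../#.###
~ ply 3, V at #.###/#.#.. | V01=-1→#####/###..*
~ ply 4, H at #####/###.. | H13=+1→#####/#####*
~ ply 5: #####/##### is terminal -1 (V); from ..#../..#.. depth 7
compare (H): move=-1 vs pass=+1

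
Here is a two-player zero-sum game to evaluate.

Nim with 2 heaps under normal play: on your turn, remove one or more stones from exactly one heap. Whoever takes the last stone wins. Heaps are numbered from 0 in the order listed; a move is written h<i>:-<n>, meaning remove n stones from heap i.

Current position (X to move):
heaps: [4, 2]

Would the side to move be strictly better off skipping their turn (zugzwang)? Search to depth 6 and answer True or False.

zugzwang((4,2), X) = False

p1 X@[(4,2)]: h0:-1[(3,2)]-1 h0:-2[(2,2)]+1* h0:-3[(1,2)]-1 h0:-4[(0,2)]-1 h1:-1[(4,1)]-1 h1:-2[(4,0)]-1
p2 O@[(2,2)]: h0:-1[(1,2)]-1* h0:-2[(0,2)]-1 h1:-1[(2,1)]-1 h1:-2[(2,0)]-1
p3 X@[(1,2)]: h0:-1[(0,2)]-1 h1:-1[(1,1)]+1* h1:-2[(1,0)]-1
p4 O@[(1,1)]: h0:-1[(0,1)]-1* h1:-1[(1,0)]-1
p5 X@[(0,1)]: h1:-1[(0,0)]+1*
p6 O@[(0,0)] terminal -1; root [(4,2)] d6
pass branch (O moves first from the same position):
  | p1 O@[(4,2)]: h0:-1[(3,2)]-1 h0:-2[(2,2)]+1* h0:-3[(1,2)]-1 h0:-4[(0,2)]-1 h1:-1[(4,1)]-1 h1:-2[(4,0)]-1
  | p2 X@[(2,2)]: h0:-1[(1,2)]-1* h0:-2[(0,2)]-1 h1:-1[(2,1)]-1 h1:-2[(2,0)]-1
  | p3 O@[(1,2)]: h0:-1[(0,2)]-1 h1:-1[(1,1)]+1* h1:-2[(1,0)]-1
  | p4 X@[(1,1)]: h0:-1[(0,1)]-1* h1:-1[(1,0)]-1
  | p5 O@[(0,1)]: h1:-1[(0,0)]+1*
  | p6 X@[(0,0)] terminal -1; root [(4,2)] d6
X moving scores +1; X passing scores -1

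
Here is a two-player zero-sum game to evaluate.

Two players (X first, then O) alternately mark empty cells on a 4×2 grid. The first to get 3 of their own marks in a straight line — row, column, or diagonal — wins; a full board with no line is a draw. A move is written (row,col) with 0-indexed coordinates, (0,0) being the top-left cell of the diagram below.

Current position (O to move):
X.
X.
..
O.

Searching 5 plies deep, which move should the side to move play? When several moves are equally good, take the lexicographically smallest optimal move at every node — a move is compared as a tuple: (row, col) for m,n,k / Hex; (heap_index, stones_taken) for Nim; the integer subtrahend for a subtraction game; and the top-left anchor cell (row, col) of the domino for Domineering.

O's best at [X./X./../O.]: (2,0)

ply 1, O at X./X./../O. | (0,1)=-1→XO/X./../O.; (1,1)=-1→X./XO/../O.; (2,0)=+0→X./X./O./O.*; (2,1)=-1→X./X./.O/O.; (3,1)=-1→X./X./../OO
ply 2, X at X./X./O./O. | (0,1)=+0→XX/X./O./O.*; (1,1)=+0→X./XX/O./O.; (2,1)=+0→X./X./OX/O.; (3,1)=+0→X./X./O./OX
ply 3, O at XX/X./O./O. | (1,1)=+0→XX/XO/O./O.*; (2,1)=+0→XX/X./OO/O.; (3,1)=+0→XX/X./O./OO
ply 4, X at XX/XO/O./O. | (2,1)=+0→XX/XO/OX/O.*; (3,1)=+0→XX/XO/O./OX
ply 5, O at XX/XO/OX/O. | (3,1)=+0→XX/XO/OX/OO*
ply 6: XX/XO/OX/OO is terminal +0 (X); from X./X./../O. depth 5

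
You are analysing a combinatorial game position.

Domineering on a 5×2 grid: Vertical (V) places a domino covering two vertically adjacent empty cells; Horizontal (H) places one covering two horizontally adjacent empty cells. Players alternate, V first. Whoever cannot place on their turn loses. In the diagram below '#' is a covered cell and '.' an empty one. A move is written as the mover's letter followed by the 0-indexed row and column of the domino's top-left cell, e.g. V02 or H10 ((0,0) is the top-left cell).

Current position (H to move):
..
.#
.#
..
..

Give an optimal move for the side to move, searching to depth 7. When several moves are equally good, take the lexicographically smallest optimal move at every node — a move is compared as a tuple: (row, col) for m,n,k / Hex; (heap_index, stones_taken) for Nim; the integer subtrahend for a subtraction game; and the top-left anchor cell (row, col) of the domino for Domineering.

ply 1, H at ../.#/.#/../.. | H00=-1→##/.#/.#/../..; H30=+1→../.#/.#/##/..*; H40=+1→../.#/.#/../##
ply 2, V at ../.#/.#/##/.. | V00=-1→#./##/.#/##/..*; V10=-1→../##/##/##/..
ply 3, H at #./##/.#/##/.. | H40=+1→#./##/.#/##/##*
ply 4: #./##/.#/##/## is terminal -1 (V); from ../.#/.#/../.. depth 7

H's best at [../.#/.#/../..]: H30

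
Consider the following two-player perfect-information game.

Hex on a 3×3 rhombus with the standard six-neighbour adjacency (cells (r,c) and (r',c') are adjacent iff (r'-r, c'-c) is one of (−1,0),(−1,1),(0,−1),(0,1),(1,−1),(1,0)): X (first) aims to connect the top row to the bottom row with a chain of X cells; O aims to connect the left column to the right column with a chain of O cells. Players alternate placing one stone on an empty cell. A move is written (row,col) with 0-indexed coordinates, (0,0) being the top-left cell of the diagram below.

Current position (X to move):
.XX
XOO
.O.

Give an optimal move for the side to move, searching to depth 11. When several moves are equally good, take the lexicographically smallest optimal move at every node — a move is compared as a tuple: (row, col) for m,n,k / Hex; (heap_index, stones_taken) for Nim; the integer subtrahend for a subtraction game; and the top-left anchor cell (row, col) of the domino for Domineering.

X's best at [.XX/XOO/.O.]: (2,0)

[.XX/XOO/.O.] X move#1: (0,0):-1/XXX/XOO/.O., (2,0):+1/.XX/XOO/XO.*, (2,2):-1/.XX/XOO/.OX
[.XX/XOO/XO.] end (terminal -1, O#2); searched .XX/XOO/.O. to 11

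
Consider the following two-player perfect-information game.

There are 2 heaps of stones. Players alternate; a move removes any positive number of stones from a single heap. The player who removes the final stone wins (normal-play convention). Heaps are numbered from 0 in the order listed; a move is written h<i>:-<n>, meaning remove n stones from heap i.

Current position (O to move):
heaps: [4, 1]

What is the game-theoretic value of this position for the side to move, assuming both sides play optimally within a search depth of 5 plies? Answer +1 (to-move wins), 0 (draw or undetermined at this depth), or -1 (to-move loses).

value((4,1), O) = +1

ply 1, O at (4,1) | h0:-1=-1→(3,1); h0:-2=-1→(2,1); h0:-3=+1→(1,1)*; h0:-4=-1→(0,1); h1:-1=-1→(4,0)
ply 2, X at (1,1) | h0:-1=-1→(0,1)*; h1:-1=-1→(1,0)
ply 3, O at (0,1) | h1:-1=+1→(0,0)*
ply 4: (0,0) is terminal -1 (X); from (4,1) depth 5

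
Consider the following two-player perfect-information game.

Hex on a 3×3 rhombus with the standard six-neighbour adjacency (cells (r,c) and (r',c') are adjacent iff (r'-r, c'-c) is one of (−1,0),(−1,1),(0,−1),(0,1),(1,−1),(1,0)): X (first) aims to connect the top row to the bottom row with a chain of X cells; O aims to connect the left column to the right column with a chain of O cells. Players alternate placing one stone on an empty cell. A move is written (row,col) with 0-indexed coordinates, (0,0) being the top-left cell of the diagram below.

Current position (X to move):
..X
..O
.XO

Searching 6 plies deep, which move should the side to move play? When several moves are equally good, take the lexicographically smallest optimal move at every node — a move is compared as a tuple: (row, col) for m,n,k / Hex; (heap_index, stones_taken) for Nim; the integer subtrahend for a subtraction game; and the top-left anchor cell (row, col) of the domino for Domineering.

[..X/..O/.XO] X move#1: (0,0):-1/X.X/..O/.XO, (0,1):-1/.XX/..O/.XO, (1,0):+1/..X/X.O/.XO*, (1,1):+1/..X/.XO/.XO, (2,0):+1/..X/..O/XXO
[..X/X.O/.XO] O move#2: (0,0):-1/O.X/X.O/.XO*, (0,1):-1/.OX/X.O/.XO, (1,1):-1/..X/XOO/.XO, (2,0):-1/..X/X.O/OXO
[O.X/X.O/.XO] X move#3: (0,1):+1/OXX/X.O/.XO*, (1,1):+1/O.X/XXO/.XO, (2,0):+1/O.X/X.O/XXO
[OXX/X.O/.XO] O move#4: (1,1):-1/OXX/XOO/.XO*, (2,0):-1/OXX/X.O/OXO
[OXX/XOO/.XO] X move#5: (2,0):+1/OXX/XOO/XXO*
[OXX/XOO/XXO] end (terminal -1, O#6); searched ..X/..O/.XO to 6

X's best at [..X/..O/.XO]: (1,0)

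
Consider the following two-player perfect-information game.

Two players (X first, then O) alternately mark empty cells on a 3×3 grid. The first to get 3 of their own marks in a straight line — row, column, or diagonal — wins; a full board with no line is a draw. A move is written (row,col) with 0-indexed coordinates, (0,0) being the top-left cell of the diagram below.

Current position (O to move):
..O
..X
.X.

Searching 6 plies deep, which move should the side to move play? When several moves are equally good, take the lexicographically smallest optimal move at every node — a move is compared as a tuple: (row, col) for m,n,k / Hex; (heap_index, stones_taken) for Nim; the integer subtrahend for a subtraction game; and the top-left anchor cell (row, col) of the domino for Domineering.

O's best at [..O/..X/.X.]: (0,0)

[..O/..X/.X.] O move#1: (0,0):+1/O.O/..X/.X.*, (0,1):-1/.OO/..X/.X., (1,0):+0/..O/O.X/.X., (1,1):+0/..O/.OX/.X., (2,0):-1/..O/..X/OX., (2,2):-1/..O/..X/.XO
[O.O/..X/.X.] X move#2: (0,1):-1/OXO/..X/.X.*, (1,0):-1/O.O/X.X/.X., (1,1):-1/O.O/.XX/.X., (2,0):-1/O.O/..X/XX., (2,2):-1/O.O/..X/.XX
[OXO/..X/.X.] O move#3: (1,0):-1/OXO/O.X/.X., (1,1):+1/OXO/.OX/.X.*, (2,0):-1/OXO/..X/OX., (2,2):-1/OXO/..X/.XO
[OXO/.OX/.X.] X move#4: (1,0):-1/OXO/XOX/.X.*, (2,0):-1/OXO/.OX/XX., (2,2):-1/OXO/.OX/.XX
[OXO/XOX/.X.] O move#5: (2,0):+1/OXO/XOX/OX.*, (2,2):+1/OXO/XOX/.XO
[OXO/XOX/OX.] end (terminal -1, X#6); searched ..O/..X/.X. to 6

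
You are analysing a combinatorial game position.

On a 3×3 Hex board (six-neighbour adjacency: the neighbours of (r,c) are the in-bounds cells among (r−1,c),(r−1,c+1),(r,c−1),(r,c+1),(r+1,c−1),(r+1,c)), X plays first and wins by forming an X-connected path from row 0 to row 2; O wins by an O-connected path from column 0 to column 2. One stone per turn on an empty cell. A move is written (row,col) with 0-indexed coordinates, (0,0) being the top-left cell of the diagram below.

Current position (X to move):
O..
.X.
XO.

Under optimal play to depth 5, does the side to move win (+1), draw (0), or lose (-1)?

value(O../.X./XO., X) = +1

[O../.X./XO.] X move#1: (0,1):+1/OX./.X./XO.*, (0,2):+1/O.X/.X./XO., (1,0):+1/O../XX./XO., (1,2):+1/O../.XX/XO., (2,2):+1/O../.X./XOX
[OX./.X./XO.] end (terminal -1, O#2); searched O../.X./XO. to 5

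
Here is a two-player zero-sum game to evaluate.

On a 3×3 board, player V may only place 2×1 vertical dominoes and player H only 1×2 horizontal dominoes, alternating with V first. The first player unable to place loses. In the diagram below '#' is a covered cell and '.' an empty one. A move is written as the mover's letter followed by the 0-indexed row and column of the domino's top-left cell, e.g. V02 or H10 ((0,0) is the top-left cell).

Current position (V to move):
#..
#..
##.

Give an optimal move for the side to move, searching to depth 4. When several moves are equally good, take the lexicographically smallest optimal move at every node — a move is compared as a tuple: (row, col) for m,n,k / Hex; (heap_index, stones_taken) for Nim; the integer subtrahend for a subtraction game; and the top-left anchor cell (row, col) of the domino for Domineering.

V's best at [#../#../##.]: V01

p1 V@[#../#../##.]: V01[##./##./##.]+1* V02[#.#/#.#/##.]+1 V12[#../#.#/###]-1
p2 H@[##./##./##.] terminal -1; root [#../#../##.] d4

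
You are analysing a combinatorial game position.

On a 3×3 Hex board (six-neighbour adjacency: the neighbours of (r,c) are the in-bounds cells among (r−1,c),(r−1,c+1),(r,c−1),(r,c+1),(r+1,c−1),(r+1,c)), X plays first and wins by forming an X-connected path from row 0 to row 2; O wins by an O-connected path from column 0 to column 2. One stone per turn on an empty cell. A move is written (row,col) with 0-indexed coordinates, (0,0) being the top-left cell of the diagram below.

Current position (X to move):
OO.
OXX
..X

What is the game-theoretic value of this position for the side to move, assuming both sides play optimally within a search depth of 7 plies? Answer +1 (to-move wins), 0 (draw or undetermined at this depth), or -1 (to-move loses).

value(OO./OXX/..X, X) = +1

ply 1, X at OO./OXX/..X | (0,2)=+1→OOX/OXX/..X*; (2,0)=-1→OO./OXX/X.X; (2,1)=-1→OO./OXX/.XX
ply 2: OOX/OXX/..X is terminal -1 (O); from OO./OXX/..X depth 7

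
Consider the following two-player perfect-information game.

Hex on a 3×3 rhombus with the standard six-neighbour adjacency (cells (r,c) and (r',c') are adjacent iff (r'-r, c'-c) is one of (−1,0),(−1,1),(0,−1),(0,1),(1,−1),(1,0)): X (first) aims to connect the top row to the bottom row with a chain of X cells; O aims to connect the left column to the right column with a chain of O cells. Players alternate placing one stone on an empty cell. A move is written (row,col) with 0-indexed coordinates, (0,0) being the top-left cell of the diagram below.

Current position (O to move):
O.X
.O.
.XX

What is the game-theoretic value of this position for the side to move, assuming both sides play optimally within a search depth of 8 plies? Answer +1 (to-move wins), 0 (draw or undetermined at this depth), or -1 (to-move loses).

ply 1, O at O.X/.O./.XX | (0,1)=-1→OOX/.O./.XX; (1,0)=-1→O.X/OO./.XX; (1,2)=+1→O.X/.OO/.XX*; (2,0)=-1→O.X/.O./OXX
ply 2, X at O.X/.OO/.XX | (0,1)=-1→OXX/.OO/.XX*; (1,0)=-1→O.X/XOO/.XX; (2,0)=-1→O.X/.OO/XXX
ply 3, O at OXX/.OO/.XX | (1,0)=+1→OXX/OOO/.XX*; (2,0)=+1→OXX/.OO/OXX
ply 4: OXX/OOO/.XX is terminal -1 (X); from O.X/.O./.XX depth 8

value(O.X/.O./.XX, O) = +1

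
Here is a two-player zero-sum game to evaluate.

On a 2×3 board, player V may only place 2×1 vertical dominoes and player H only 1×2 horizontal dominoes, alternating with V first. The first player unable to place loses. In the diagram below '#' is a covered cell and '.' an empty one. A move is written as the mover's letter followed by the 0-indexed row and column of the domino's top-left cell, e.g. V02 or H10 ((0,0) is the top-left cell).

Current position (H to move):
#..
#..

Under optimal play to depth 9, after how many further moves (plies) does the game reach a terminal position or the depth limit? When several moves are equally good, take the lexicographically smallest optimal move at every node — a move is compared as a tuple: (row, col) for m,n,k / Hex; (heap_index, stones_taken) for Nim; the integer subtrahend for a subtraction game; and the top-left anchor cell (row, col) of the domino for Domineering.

PV length from [#../#..]: 1 ply

p1 H@[#../#..]: H01[###/#..]+1* H11[#../###]+1
p2 V@[###/#..] terminal -1; root [#../#..] d9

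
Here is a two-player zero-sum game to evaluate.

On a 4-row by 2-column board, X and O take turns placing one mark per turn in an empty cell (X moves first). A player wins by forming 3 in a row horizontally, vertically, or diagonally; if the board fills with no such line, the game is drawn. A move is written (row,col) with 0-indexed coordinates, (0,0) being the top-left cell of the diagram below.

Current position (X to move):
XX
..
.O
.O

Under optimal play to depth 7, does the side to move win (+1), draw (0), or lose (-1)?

value(XX/../.O/.O, X) = 0

p1 X@[XX/../.O/.O]: (1,0)[XX/X./.O/.O]-1 (1,1)[XX/.X/.O/.O]+0* (2,0)[XX/../XO/.O]-1 (3,0)[XX/../.O/XO]-1
p2 O@[XX/.X/.O/.O]: (1,0)[XX/OX/.O/.O]+0* (2,0)[XX/.X/OO/.O]+0 (3,0)[XX/.X/.O/OO]+0
p3 X@[XX/OX/.O/.O]: (2,0)[XX/OX/XO/.O]+0* (3,0)[XX/OX/.O/XO]+0
p4 O@[XX/OX/XO/.O]: (3,0)[XX/OX/XO/OO]+0*
p5 X@[XX/OX/XO/OO] terminal +0; root [XX/../.O/.O] d7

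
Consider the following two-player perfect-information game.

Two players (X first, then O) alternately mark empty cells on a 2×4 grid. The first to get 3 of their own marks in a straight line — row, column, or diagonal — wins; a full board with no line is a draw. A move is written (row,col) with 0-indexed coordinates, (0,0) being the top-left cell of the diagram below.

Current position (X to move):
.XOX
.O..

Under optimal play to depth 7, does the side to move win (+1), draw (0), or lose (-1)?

ply 1, X at .XOX/.O.. | (0,0)=-1→XXOX/.O..; (1,0)=+0→.XOX/XO..*; (1,2)=+0→.XOX/.OX.; (1,3)=+0→.XOX/.O.X
ply 2, O at .XOX/XO.. | (0,0)=+0→OXOX/XO..*; (1,2)=+0→.XOX/XOO.; (1,3)=+0→.XOX/XO.O
ply 3, X at OXOX/XO.. | (1,2)=+0→OXOX/XOX.*; (1,3)=+0→OXOX/XO.X
ply 4, O at OXOX/XOX. | (1,3)=+0→OXOX/XOXO*
ply 5: OXOX/XOXO is terminal +0 (X); from .XOX/.O.. depth 7

value(.XOX/.O.., X) = 0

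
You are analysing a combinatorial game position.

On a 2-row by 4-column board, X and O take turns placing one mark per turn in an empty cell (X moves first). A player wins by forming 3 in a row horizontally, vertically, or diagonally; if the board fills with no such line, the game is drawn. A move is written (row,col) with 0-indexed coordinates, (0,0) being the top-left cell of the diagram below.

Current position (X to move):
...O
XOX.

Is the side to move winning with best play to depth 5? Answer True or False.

X winning at [...O/XOX.]: False

ply 1, X at ...O/XOX. | (0,0)=+0→X..O/XOX.*; (0,1)=+0→.X.O/XOX.; (0,2)=+0→..XO/XOX.; (1,3)=+0→...O/XOXX
ply 2, O at X..O/XOX. | (0,1)=+0→XO.O/XOX.*; (0,2)=+0→X.OO/XOX.; (1,3)=+0→X..O/XOXO
ply 3, X at XO.O/XOX. | (0,2)=+0→XOXO/XOX.*; (1,3)=-1→XO.O/XOXX
ply 4, O at XOXO/XOX. | (1,3)=+0→XOXO/XOXO*
ply 5: XOXO/XOXO is terminal +0 (X); from ...O/XOX. depth 5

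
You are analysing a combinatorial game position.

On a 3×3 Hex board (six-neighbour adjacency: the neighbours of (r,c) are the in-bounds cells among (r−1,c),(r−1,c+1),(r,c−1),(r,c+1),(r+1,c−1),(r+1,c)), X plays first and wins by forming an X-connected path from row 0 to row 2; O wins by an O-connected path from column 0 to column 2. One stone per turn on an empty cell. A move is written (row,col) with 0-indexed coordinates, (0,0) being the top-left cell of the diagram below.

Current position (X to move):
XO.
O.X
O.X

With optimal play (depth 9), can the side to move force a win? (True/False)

X winning at [XO./O.X/O.X]: True

[XO./O.X/O.X] X move#1: (0,2):+1/XOX/O.X/O.X*, (1,1):-1/XO./OXX/O.X, (2,1):-1/XO./O.X/OXX
[XOX/O.X/O.X] end (terminal -1, O#2); searched XO./O.X/O.X to 9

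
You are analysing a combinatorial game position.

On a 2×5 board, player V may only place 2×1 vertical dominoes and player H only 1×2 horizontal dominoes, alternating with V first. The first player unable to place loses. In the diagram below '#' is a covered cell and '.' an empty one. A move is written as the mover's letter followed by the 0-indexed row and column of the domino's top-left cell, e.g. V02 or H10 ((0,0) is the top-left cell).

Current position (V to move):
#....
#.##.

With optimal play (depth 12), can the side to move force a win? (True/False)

ply 1, V at #..../#.##. | V01=-1→##.../####.*; V04=-1→#...#/#.###
ply 2, H at ##.../####. | H02=-1→####./####.; H03=+1→##.##/####.*
ply 3: ##.##/####. is terminal -1 (V); from #..../#.##. depth 12

V winning at [#..../#.##.]: False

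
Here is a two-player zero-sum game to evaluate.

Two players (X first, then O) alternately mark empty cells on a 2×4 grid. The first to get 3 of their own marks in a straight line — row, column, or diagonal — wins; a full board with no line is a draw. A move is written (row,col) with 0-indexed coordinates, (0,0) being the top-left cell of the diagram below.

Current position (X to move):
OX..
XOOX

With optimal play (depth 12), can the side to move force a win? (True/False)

[OX../XOOX] X move#1: (0,2):+0/OXX./XOOX*, (0,3):+0/OX.X/XOOX
[OXX./XOOX] O move#2: (0,3):+0/OXXO/XOOX*
[OXXO/XOOX] end (terminal +0, X#3); searched OX../XOOX to 12

X winning at [OX../XOOX]: False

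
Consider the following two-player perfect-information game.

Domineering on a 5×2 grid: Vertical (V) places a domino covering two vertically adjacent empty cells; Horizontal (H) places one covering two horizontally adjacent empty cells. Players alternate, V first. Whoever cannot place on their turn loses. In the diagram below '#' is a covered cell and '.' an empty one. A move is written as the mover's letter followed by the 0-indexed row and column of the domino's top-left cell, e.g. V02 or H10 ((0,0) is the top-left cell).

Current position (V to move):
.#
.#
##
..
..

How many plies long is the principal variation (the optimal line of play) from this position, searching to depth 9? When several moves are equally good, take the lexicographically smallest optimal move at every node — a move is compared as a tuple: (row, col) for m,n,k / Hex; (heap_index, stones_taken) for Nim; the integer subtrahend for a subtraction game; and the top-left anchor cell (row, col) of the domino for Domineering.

PV length from [.#/.#/##/../..]: 1 ply

[.#/.#/##/../..] V move#1: V00:-1/##/##/##/../.., V30:+1/.#/.#/##/#./#.*, V31:+1/.#/.#/##/.#/.#
[.#/.#/##/#./#.] end (terminal -1, H#2); searched .#/.#/##/../.. to 9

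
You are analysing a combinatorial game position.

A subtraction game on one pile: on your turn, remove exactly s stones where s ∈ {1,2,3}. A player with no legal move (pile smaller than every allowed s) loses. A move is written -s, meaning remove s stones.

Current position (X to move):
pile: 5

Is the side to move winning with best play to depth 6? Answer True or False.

X winning at [5]: True

ply 1, X at 5 | -1=+1→4*; -2=-1→3; -3=-1→2
ply 2, O at 4 | -1=-1→3*; -2=-1→2; -3=-1→1
ply 3, X at 3 | -1=-1→2; -2=-1→1; -3=+1→0*
ply 4: 0 is terminal -1 (O); from 5 depth 6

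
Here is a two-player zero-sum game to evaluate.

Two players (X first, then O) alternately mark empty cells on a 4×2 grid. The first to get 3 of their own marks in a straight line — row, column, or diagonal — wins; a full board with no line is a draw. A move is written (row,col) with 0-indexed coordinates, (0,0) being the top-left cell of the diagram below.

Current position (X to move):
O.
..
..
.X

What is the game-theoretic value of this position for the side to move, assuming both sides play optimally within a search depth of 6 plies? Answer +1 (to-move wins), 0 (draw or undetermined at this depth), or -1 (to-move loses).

value(O./../../.X, X) = 0

ply 1, X at O./../../.X | (0,1)=+0→OX/../../.X*; (1,0)=+0→O./X./../.X; (1,1)=+0→O./.X/../.X; (2,0)=+0→O./../X./.X; (2,1)=+0→O./../.X/.X; (3,0)=+0→O./../../XX
ply 2, O at OX/../../.X | (1,0)=+0→OX/O./../.X*; (1,1)=+0→OX/.O/../.X; (2,0)=+0→OX/../O./.X; (2,1)=+0→OX/../.O/.X; (3,0)=+0→OX/../../OX
ply 3, X at OX/O./../.X | (1,1)=-1→OX/OX/../.X; (2,0)=+0→OX/O./X./.X*; (2,1)=-1→OX/O./.X/.X; (3,0)=-1→OX/O./../XX
ply 4, O at OX/O./X./.X | (1,1)=+0→OX/OO/X./.X*; (2,1)=+0→OX/O./XO/.X; (3,0)=+0→OX/O./X./OX
ply 5, X at OX/OO/X./.X | (2,1)=+0→OX/OO/XX/.X*; (3,0)=+0→OX/OO/X./XX
ply 6, O at OX/OO/XX/.X | (3,0)=+0→OX/OO/XX/OX*
ply 7: OX/OO/XX/OX is terminal +0 (X); from O./../../.X depth 6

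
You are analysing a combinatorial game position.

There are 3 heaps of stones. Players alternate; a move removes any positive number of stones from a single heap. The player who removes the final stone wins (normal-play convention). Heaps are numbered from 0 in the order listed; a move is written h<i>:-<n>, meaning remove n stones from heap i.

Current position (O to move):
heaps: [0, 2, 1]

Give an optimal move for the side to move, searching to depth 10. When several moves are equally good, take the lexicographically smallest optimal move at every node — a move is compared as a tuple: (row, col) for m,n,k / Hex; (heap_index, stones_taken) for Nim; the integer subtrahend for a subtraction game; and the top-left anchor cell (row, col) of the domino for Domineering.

ply 1, O at (0,2,1) | h1:-1=+1→(0,1,1)*; h1:-2=-1→(0,0,1); h2:-1=-1→(0,2,0)
ply 2, X at (0,1,1) | h1:-1=-1→(0,0,1)*; h2:-1=-1→(0,1,0)
ply 3, O at (0,0,1) | h2:-1=+1→(0,0,0)*
ply 4: (0,0,0) is terminal -1 (X); from (0,2,1) depth 10

O's best at [(0,2,1)]: h1:-1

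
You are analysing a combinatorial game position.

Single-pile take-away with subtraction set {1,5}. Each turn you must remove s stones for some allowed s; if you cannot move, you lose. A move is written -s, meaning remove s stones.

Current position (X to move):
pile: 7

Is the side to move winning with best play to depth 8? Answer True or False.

X winning at [7]: True

p1 X@[7]: -1[6]+1* -5[2]+1
p2 O@[6]: -1[5]-1* -5[1]-1
p3 X@[5]: -1[4]+1* -5[0]+1
p4 O@[4]: -1[3]-1*
p5 X@[3]: -1[2]+1*
p6 O@[2]: -1[1]-1*
p7 X@[1]: -1[0]+1*
p8 O@[0] terminal -1; root [7] d8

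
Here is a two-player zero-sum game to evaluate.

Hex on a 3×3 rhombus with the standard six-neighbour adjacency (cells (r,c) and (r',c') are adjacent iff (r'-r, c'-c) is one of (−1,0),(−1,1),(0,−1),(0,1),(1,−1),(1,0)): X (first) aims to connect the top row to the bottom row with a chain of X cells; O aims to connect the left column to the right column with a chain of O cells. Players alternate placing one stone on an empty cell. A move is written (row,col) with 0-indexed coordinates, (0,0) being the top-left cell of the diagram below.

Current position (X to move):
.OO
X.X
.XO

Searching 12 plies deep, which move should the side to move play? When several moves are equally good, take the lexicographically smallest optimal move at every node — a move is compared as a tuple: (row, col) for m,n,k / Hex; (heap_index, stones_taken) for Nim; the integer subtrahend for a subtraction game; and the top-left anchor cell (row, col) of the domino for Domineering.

ply 1, X at .OO/X.X/.XO | (0,0)=+1→XOO/X.X/.XO*; (1,1)=-1→.OO/XXX/.XO; (2,0)=-1→.OO/X.X/XXO
ply 2, O at XOO/X.X/.XO | (1,1)=-1→XOO/XOX/.XO*; (2,0)=-1→XOO/X.X/OXO
ply 3, X at XOO/XOX/.XO | (2,0)=+1→XOO/XOX/XXO*
ply 4: XOO/XOX/XXO is terminal -1 (O); from .OO/X.X/.XO depth 12

X's best at [.OO/X.X/.XO]: (0,0)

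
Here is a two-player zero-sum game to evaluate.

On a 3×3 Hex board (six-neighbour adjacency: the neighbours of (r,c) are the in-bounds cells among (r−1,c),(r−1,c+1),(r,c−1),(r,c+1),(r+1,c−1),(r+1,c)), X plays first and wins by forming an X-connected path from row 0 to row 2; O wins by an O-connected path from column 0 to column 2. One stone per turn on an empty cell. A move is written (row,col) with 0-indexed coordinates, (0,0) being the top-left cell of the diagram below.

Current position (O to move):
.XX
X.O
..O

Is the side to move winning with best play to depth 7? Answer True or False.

[.XX/X.O/..O] O move#1: (0,0):-1/OXX/X.O/..O, (1,1):-1/.XX/XOO/..O, (2,0):+1/.XX/X.O/O.O*, (2,1):-1/.XX/X.O/.OO
[.XX/X.O/O.O] X move#2: (0,0):-1/XXX/X.O/O.O*, (1,1):-1/.XX/XXO/O.O, (2,1):-1/.XX/X.O/OXO
[XXX/X.O/O.O] O move#3: (1,1):+1/XXX/XOO/O.O*, (2,1):+1/XXX/X.O/OOO
[XXX/XOO/O.O] end (terminal -1, X#4); searched .XX/X.O/..O to 7

O winning at [.XX/X.O/..O]: True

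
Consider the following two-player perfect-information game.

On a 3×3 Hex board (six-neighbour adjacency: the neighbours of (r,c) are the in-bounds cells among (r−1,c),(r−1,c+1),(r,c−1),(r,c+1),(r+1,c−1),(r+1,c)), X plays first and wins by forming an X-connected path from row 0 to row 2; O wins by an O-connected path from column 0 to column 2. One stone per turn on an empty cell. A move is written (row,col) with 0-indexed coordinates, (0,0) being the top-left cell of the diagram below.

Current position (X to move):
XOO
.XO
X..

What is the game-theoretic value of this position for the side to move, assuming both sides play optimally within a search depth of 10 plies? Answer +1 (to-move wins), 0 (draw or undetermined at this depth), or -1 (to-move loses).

value(XOO/.XO/X.., X) = +1

ply 1, X at XOO/.XO/X.. | (1,0)=+1→XOO/XXO/X..*; (2,1)=-1→XOO/.XO/XX.; (2,2)=-1→XOO/.XO/X.X
ply 2: XOO/XXO/X.. is terminal -1 (O); from XOO/.XO/X.. depth 10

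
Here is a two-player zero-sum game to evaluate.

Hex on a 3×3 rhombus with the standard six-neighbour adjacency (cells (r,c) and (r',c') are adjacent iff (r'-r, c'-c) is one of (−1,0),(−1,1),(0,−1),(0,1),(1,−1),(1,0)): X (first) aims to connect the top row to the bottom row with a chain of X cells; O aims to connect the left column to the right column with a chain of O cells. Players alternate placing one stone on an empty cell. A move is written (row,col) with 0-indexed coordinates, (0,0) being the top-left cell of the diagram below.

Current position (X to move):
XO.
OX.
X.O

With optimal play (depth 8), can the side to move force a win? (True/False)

ply 1, X at XO./OX./X.O | (0,2)=+1→XOX/OX./X.O*; (1,2)=-1→XO./OXX/X.O; (2,1)=-1→XO./OX./XXO
ply 2: XOX/OX./X.O is terminal -1 (O); from XO./OX./X.O depth 8

X winning at [XO./OX./X.O]: True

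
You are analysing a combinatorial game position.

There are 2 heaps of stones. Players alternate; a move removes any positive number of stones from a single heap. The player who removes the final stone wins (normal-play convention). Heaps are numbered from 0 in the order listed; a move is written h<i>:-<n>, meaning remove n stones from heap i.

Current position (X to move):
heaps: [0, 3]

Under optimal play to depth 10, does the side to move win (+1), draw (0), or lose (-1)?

value((0,3), X) = +1

[(0,3)] X move#1: h1:-1:-1/(0,2), h1:-2:-1/(0,1), h1:-3:+1/(0,0)*
[(0,0)] end (terminal -1, O#2); searched (0,3) to 10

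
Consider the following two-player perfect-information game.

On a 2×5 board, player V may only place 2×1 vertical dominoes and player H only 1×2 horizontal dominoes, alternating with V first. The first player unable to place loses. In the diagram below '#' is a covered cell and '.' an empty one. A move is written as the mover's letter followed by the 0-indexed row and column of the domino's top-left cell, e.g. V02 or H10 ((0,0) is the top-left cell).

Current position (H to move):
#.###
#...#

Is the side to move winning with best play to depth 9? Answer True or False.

H winning at [#.###/#...#]: True

ply 1, H at #.###/#...# | H11=+1→#.###/###.#*; H12=-1→#.###/#.###
ply 2: #.###/###.# is terminal -1 (V); from #.###/#...# depth 9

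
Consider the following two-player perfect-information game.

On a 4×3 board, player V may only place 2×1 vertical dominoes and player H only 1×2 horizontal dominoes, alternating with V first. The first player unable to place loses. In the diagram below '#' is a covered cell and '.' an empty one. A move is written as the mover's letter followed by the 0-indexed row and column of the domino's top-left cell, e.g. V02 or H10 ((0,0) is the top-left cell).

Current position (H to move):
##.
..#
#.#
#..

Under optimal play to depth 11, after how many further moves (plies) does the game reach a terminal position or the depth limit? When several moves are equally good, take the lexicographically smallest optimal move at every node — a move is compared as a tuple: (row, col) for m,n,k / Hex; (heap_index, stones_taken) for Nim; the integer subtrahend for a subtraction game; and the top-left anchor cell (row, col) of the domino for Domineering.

[##./..#/#.#/#..] H move#1: H10:-1/##./###/#.#/#..*, H31:-1/##./..#/#.#/###
[##./###/#.#/#..] V move#2: V21:+1/##./###/###/##.*
[##./###/###/##.] end (terminal -1, H#3); searched ##./..#/#.#/#.. to 11

PV length from [##./..#/#.#/#..]: 2 plies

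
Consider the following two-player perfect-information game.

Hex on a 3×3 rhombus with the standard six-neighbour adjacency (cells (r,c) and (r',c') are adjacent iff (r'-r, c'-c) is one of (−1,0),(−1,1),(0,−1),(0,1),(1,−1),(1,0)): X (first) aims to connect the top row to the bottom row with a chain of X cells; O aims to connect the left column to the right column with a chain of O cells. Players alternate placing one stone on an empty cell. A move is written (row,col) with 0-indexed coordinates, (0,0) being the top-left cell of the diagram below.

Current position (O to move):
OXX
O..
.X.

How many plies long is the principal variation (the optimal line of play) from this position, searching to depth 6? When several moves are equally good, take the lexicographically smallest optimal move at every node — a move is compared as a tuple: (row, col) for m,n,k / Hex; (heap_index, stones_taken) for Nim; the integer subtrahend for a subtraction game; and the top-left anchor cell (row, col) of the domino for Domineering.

ply 1, O at OXX/O../.X. | (1,1)=-1→OXX/OO./.X.*; (1,2)=-1→OXX/O.O/.X.; (2,0)=-1→OXX/O../OX.; (2,2)=-1→OXX/O../.XO
ply 2, X at OXX/OO./.X. | (1,2)=+1→OXX/OOX/.X.*; (2,0)=-1→OXX/OO./XX.; (2,2)=-1→OXX/OO./.XX
ply 3: OXX/OOX/.X. is terminal -1 (O); from OXX/O../.X. depth 6

PV length from [OXX/O../.X.]: 2 plies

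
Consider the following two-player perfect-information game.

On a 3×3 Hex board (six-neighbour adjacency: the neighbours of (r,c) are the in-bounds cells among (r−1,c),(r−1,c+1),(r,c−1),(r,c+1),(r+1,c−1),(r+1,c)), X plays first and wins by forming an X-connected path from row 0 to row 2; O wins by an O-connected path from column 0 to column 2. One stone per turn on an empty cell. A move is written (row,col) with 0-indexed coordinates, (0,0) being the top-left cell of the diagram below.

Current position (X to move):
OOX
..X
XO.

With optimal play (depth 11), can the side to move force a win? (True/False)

ply 1, X at OOX/..X/XO. | (1,0)=+1→OOX/X.X/XO.*; (1,1)=+1→OOX/.XX/XO.; (2,2)=+1→OOX/..X/XOX
ply 2, O at OOX/X.X/XO. | (1,1)=-1→OOX/XOX/XO.*; (2,2)=-1→OOX/X.X/XOO
ply 3, X at OOX/XOX/XO. | (2,2)=+1→OOX/XOX/XOX*
ply 4: OOX/XOX/XOX is terminal -1 (O); from OOX/..X/XO. depth 11

X winning at [OOX/..X/XO.]: True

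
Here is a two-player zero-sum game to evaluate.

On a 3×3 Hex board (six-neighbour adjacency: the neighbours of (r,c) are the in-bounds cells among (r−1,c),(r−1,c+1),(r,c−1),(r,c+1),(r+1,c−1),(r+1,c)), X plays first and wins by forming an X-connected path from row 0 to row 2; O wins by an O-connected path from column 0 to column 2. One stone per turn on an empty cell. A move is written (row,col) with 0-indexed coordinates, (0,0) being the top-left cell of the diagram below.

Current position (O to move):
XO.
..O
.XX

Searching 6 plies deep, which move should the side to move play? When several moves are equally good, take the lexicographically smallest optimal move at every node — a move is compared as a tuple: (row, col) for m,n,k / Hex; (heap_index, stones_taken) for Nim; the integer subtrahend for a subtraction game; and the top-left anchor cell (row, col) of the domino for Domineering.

ply 1, O at XO./..O/.XX | (0,2)=-1→XOO/..O/.XX; (1,0)=+1→XO./O.O/.XX*; (1,1)=+1→XO./.OO/.XX; (2,0)=-1→XO./..O/OXX
ply 2, X at XO./O.O/.XX | (0,2)=-1→XOX/O.O/.XX*; (1,1)=-1→XO./OXO/.XX; (2,0)=-1→XO./O.O/XXX
ply 3, O at XOX/O.O/.XX | (1,1)=+1→XOX/OOO/.XX*; (2,0)=-1→XOX/O.O/OXX
ply 4: XOX/OOO/.XX is terminal -1 (X); from XO./..O/.XX depth 6

O's best at [XO./..O/.XX]: (1,0)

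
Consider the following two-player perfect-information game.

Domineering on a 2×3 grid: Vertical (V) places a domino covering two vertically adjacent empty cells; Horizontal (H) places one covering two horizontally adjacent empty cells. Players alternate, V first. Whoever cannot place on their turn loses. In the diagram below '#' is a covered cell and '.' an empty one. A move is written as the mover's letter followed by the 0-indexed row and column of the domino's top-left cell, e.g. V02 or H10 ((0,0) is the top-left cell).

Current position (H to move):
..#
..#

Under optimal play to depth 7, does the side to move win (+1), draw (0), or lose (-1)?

ply 1, H at ..#/..# | H00=+1→###/..#*; H10=+1→..#/###
ply 2: ###/..# is terminal -1 (V); from ..#/..# depth 7

value(..#/..#, H) = +1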